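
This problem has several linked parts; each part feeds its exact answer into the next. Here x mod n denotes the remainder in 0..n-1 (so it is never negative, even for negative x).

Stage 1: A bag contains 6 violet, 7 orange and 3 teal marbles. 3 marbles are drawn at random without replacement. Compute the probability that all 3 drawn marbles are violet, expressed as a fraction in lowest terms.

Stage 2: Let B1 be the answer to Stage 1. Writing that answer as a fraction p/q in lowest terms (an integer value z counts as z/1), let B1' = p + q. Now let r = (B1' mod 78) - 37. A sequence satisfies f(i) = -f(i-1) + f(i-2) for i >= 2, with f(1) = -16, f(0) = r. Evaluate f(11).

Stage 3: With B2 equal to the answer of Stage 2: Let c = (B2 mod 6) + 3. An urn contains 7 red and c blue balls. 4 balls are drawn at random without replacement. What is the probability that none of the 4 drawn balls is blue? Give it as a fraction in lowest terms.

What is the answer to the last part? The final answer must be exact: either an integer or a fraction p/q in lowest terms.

Stage 1: total draws C(16,3) = 560; favorable C(6,3) = 20; P = 1/28; answer 1/28
Stage 2: B1 = 1/28; threaded value p + q = 29; r = -8; f(2) = -1*(-16) + 1*(-8) = 8; iterating: f(2)=8, f(3)=-24, f(4)=32, f(5)=-56, f(6)=88, f(7)=-144, f(8)=232, f(9)=-376, f(10)=608, f(11)=-984; answer -984
Stage 3: B2 = -984; c = 3; total draws C(10,4) = 210; favorable C(7,4) = 35; P = 1/6; answer 1/6

1/6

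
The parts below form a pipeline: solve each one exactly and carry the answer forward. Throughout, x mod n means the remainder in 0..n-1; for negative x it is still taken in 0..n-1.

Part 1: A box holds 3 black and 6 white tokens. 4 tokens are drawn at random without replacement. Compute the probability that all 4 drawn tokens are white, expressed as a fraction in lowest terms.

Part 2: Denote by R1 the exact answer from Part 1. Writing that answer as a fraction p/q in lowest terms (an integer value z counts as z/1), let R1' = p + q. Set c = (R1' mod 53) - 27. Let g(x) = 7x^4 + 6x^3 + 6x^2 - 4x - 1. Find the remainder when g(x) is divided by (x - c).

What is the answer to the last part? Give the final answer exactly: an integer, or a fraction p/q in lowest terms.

1170319

Part 1: total draws C(9,4) = 126; favorable C(6,4) = 15; P = 5/42; answer 5/42
Part 2: R1 = 5/42; threaded value p + q = 47; c = 20; remainder = value at the root: 7*(20)^4 + 6*(20)^3 + 6*(20)^2 - 4*(20)^1 - 1 = (1120000) + (48000) + (2400) + (-80) + (-1) = 1170319; answer 1170319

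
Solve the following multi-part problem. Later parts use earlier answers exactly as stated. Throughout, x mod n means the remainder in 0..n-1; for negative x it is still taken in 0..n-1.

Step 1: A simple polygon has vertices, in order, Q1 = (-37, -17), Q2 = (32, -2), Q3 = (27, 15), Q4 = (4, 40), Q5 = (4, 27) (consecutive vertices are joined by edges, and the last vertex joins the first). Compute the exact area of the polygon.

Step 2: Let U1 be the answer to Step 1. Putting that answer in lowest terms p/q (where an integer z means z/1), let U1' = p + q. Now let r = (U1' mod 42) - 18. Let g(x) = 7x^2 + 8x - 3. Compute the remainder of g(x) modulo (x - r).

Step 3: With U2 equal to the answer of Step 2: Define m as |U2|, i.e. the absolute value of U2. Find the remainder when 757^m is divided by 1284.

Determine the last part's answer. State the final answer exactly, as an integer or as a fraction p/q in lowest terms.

Step 1: cross terms: (-37*-2 - 32*-17)=618, (32*15 - 27*-2)=534, (27*40 - 4*15)=1020, (4*27 - 4*40)=-52, (4*-17 - -37*27)=931; twice the area = |3051| = 3051; area = 3051/2; answer 3051/2
Step 2: U1 = 3051/2; threaded value p + q = 3053; r = 11; remainder = value at the root: 7*(11)^2 + 8*(11)^1 - 3 = (847) + (88) + (-3) = 932; answer 932
Step 3: U2 = 932; m = 932; squarings mod 1284: 757^1=757, 757^2=385, 757^4=565, 757^8=793, 757^16=973, 757^32=421, 757^64=49, 757^128=1117, 757^256=925, 757^512=481; 757^932 = 757^4 * 757^32 * 757^128 * 757^256 * 757^512 = 469 (mod 1284); answer 469

469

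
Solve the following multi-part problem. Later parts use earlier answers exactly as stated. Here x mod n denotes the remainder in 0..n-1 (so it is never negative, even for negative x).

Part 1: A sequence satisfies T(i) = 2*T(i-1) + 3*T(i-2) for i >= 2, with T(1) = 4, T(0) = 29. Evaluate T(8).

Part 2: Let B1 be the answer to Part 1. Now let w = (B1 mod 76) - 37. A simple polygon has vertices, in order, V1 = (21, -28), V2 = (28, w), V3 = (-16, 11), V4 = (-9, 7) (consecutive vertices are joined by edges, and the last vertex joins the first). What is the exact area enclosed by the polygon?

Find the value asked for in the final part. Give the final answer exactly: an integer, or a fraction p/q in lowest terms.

592

Part 1: T(2) = 2*(4) + 3*(29) = 95; iterating: T(2)=95, T(3)=202, T(4)=689, T(5)=1984, T(6)=6035, T(7)=18022, T(8)=54149; answer 54149
Part 2: B1 = 54149; w = 0; cross terms: (21*0 - 28*-28)=784, (28*11 - -16*0)=308, (-16*7 - -9*11)=-13, (-9*-28 - 21*7)=105; twice the area = |1184| = 1184; area = 592; answer 592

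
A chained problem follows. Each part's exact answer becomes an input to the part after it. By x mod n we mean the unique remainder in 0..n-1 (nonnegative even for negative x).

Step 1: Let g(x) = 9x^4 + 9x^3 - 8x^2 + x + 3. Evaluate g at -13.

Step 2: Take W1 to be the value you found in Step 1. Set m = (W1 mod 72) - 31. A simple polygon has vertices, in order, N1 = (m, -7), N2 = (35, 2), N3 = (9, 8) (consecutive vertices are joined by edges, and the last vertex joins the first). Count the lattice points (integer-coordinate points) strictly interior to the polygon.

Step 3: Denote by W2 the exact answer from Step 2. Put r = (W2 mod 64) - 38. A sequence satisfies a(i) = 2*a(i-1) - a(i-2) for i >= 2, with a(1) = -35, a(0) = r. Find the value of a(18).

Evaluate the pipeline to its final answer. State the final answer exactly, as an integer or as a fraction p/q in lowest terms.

Step 1: 9*(-13)^4 + 9*(-13)^3 - 8*(-13)^2 + 1*(-13)^1 + 3 = (257049) + (-19773) + (-1352) + (-13) + (3) = 235914; answer 235914
Step 2: W1 = 235914; m = 11; cross terms: (11*2 - 35*-7)=267, (35*8 - 9*2)=262, (9*-7 - 11*8)=-151; twice the area = |378| = 378; area = 189; boundary points = 3 + 2 + 1 = 6; strictly interior points = area - boundary/2 + 1 = 187; answer 187
Step 3: W2 = 187; r = 21; a(2) = 2*(-35) - 1*(21) = -91; iterating: a(2)=-91, a(3)=-147, a(4)=-203, a(5)=-259, a(6)=-315, a(7)=-371, a(8)=-427, a(9)=-483, a(10)=-539, a(11)=-595, a(12)=-651, a(13)=-707, a(14)=-763, a(15)=-819, a(16)=-875, a(17)=-931, a(18)=-987; answer -987

-987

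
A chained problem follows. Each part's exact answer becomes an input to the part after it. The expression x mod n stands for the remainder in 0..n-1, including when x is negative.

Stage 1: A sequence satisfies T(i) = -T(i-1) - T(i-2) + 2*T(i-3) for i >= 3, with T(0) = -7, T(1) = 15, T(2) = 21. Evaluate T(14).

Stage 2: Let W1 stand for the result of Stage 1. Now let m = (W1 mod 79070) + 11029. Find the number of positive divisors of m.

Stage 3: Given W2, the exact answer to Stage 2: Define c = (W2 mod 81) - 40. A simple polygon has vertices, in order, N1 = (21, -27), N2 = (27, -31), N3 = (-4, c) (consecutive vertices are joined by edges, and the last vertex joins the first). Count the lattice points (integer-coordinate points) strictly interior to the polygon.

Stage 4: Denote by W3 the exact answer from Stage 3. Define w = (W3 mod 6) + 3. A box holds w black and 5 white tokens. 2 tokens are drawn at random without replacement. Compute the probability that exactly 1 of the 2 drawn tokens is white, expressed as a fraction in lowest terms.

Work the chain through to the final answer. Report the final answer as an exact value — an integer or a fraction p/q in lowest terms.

35/66

Stage 1: T(3) = -1*(21) - 1*(15) + 2*(-7) = -50; iterating: T(3)=-50, T(4)=59, T(5)=33, T(6)=-192, T(7)=277, T(8)=-19, T(9)=-642, T(10)=1215, T(11)=-611, T(12)=-1888, T(13)=4929, T(14)=-4263; answer -4263
Stage 2: W1 = -4263; m = 85836; 85836 = 2^2 * 3 * 23 * 311; number of divisors = (2+1) * (1+1) * (1+1) * (1+1) = 24; answer 24
Stage 3: W2 = 24; c = -16; cross terms: (21*-31 - 27*-27)=78, (27*-16 - -4*-31)=-556, (-4*-27 - 21*-16)=444; twice the area = |-34| = 34; area = 17; boundary points = 2 + 1 + 1 = 4; strictly interior points = area - boundary/2 + 1 = 16; answer 16
Stage 4: W3 = 16; w = 7; total draws C(12,2) = 66; favorable C(5,1)*C(7,1) = 35; P = 35/66; answer 35/66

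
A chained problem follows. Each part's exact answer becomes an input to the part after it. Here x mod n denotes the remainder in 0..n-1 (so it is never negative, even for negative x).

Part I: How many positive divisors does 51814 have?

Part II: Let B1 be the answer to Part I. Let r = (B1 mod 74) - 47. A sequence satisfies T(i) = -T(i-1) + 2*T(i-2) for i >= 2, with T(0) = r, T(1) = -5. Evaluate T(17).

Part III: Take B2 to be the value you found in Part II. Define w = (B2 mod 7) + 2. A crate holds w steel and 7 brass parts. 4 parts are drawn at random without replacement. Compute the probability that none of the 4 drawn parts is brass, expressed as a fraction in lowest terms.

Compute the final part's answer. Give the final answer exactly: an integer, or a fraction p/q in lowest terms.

Part I: 51814 = 2 * 7 * 3701; number of divisors = (1+1) * (1+1) * (1+1) = 8; answer 8
Part II: B1 = 8; r = -39; T(2) = -1*(-5) + 2*(-39) = -73; iterating: T(2)=-73, T(3)=63, T(4)=-209, T(5)=335, T(6)=-753, T(7)=1423, T(8)=-2929, T(9)=5775, T(10)=-11633, T(11)=23183, T(12)=-46449, T(13)=92815, T(14)=-185713, T(15)=371343, T(16)=-742769, T(17)=1485455; answer 1485455
Part III: B2 = 1485455; w = 8; total draws C(15,4) = 1365; favorable C(8,4) = 70; P = 2/39; answer 2/39

2/39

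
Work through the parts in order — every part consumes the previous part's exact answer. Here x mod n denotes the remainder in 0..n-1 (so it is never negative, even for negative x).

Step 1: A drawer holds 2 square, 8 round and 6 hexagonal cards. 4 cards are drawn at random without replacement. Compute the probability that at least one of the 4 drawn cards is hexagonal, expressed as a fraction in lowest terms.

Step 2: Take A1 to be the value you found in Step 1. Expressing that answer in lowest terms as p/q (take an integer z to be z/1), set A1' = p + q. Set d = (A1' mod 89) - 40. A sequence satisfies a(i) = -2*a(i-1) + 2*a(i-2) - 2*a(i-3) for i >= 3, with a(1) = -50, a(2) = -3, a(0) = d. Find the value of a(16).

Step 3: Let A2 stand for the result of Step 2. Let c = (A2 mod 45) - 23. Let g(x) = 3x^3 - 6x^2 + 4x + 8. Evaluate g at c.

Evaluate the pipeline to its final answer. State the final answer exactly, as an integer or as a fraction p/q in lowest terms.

-4755

Step 1: total draws C(16,4) = 1820; complement C(10,4) = 210; favorable 1820 - 210 = 1610; P = 23/26; answer 23/26
Step 2: A1 = 23/26; threaded value p + q = 49; d = 9; a(3) = -2*(-3) + 2*(-50) - 2*(9) = -112; iterating: a(3)=-112, a(4)=318, a(5)=-854, a(6)=2568, a(7)=-7480, a(8)=21804, a(9)=-63704, a(10)=185976, a(11)=-542968, a(12)=1585296, a(13)=-4628480, a(14)=13513488, a(15)=-39454528, a(16)=115192992; answer 115192992
Step 3: A2 = 115192992; c = -11; 3*(-11)^3 - 6*(-11)^2 + 4*(-11)^1 + 8 = (-3993) + (-726) + (-44) + (8) = -4755; answer -4755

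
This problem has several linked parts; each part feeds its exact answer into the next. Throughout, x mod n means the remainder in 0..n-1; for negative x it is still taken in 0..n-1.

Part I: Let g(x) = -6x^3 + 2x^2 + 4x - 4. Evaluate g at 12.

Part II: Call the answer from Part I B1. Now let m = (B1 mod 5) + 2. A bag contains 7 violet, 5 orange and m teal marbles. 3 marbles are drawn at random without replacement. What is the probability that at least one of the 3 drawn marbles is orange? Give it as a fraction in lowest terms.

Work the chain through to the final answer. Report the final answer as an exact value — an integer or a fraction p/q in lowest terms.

265/408

Part I: -6*(12)^3 + 2*(12)^2 + 4*(12)^1 - 4 = (-10368) + (288) + (48) + (-4) = -10036; answer -10036
Part II: B1 = -10036; m = 6; total draws C(18,3) = 816; complement C(13,3) = 286; favorable 816 - 286 = 530; P = 265/408; answer 265/408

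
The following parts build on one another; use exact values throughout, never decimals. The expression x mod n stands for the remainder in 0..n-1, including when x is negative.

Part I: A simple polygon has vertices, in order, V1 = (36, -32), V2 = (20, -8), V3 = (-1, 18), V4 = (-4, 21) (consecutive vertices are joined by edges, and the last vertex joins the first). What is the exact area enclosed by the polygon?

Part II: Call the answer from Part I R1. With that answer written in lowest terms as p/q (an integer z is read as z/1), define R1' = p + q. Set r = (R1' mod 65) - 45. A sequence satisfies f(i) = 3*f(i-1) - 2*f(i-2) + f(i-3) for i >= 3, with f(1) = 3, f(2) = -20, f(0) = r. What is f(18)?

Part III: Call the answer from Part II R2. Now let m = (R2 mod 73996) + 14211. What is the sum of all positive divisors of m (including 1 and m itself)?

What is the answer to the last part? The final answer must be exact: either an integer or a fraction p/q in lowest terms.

Part I: cross terms: (36*-8 - 20*-32)=352, (20*18 - -1*-8)=352, (-1*21 - -4*18)=51, (-4*-32 - 36*21)=-628; twice the area = |127| = 127; area = 127/2; answer 127/2
Part II: R1 = 127/2; threaded value p + q = 129; r = 19; f(3) = 3*(-20) - 2*(3) + 1*(19) = -47; iterating: f(3)=-47, f(4)=-98, f(5)=-220, f(6)=-511, f(7)=-1191, f(8)=-2771, f(9)=-6442, f(10)=-14975, f(11)=-34812, f(12)=-80928, f(13)=-188135, f(14)=-437361, f(15)=-1016741, f(16)=-2363636, f(17)=-5494787, f(18)=-12773830; answer -12773830
Part III: R2 = -12773830; m = 41689; 41689 = 47 * 887; sigma = (1 + 47) * (1 + 887) = 48 * 888 = 42624; answer 42624

42624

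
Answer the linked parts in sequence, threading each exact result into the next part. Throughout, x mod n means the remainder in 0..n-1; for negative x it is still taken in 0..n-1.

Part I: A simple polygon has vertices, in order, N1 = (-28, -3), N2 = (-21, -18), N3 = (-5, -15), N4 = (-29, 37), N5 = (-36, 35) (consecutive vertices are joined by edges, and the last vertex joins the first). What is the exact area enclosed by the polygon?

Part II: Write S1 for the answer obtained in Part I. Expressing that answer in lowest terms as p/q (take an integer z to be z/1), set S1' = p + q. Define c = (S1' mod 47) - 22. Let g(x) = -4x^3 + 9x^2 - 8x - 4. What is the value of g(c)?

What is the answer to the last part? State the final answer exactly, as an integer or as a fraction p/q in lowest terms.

Part I: cross terms: (-28*-18 - -21*-3)=441, (-21*-15 - -5*-18)=225, (-5*37 - -29*-15)=-620, (-29*35 - -36*37)=317, (-36*-3 - -28*35)=1088; twice the area = |1451| = 1451; area = 1451/2; answer 1451/2
Part II: S1 = 1451/2; threaded value p + q = 1453; c = 21; -4*(21)^3 + 9*(21)^2 - 8*(21)^1 - 4 = (-37044) + (3969) + (-168) + (-4) = -33247; answer -33247

-33247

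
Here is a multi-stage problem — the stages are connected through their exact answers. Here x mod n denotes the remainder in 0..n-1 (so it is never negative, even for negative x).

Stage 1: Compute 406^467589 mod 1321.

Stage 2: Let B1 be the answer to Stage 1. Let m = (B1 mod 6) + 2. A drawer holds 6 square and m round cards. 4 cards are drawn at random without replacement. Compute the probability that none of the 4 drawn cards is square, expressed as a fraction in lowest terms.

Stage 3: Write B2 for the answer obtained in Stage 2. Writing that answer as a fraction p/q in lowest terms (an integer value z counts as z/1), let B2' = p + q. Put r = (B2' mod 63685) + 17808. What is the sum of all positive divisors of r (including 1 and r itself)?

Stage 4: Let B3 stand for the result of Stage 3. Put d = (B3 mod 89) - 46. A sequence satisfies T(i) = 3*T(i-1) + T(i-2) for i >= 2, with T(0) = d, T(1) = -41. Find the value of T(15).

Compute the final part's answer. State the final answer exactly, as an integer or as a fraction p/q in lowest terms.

-761598452

Stage 1: squarings mod 1321: 406^1=406, 406^2=1032, 406^4=298, 406^8=297, 406^16=1023, 406^32=297, 406^64=1023, 406^128=297, 406^256=1023, 406^512=297, 406^1024=1023, 406^2048=297, 406^4096=1023, 406^8192=297, 406^16384=1023, 406^32768=297, 406^65536=1023, 406^131072=297, 406^262144=1023; 406^467589 = 406^1 * 406^4 * 406^128 * 406^512 * 406^8192 * 406^65536 * 406^131072 * 406^262144 = 950 (mod 1321); answer 950
Stage 2: B1 = 950; m = 4; total draws C(10,4) = 210; favorable C(4,4) = 1; P = 1/210; answer 1/210
Stage 3: B2 = 1/210; threaded value p + q = 211; r = 18019; 18019 = 37 * 487; sigma = (1 + 37) * (1 + 487) = 38 * 488 = 18544; answer 18544
Stage 4: B3 = 18544; d = -14; T(2) = 3*(-41) + 1*(-14) = -137; iterating: T(2)=-137, T(3)=-452, T(4)=-1493, T(5)=-4931, T(6)=-16286, T(7)=-53789, T(8)=-177653, T(9)=-586748, T(10)=-1937897, T(11)=-6400439, T(12)=-21139214, T(13)=-69818081, T(14)=-230593457, T(15)=-761598452; answer -761598452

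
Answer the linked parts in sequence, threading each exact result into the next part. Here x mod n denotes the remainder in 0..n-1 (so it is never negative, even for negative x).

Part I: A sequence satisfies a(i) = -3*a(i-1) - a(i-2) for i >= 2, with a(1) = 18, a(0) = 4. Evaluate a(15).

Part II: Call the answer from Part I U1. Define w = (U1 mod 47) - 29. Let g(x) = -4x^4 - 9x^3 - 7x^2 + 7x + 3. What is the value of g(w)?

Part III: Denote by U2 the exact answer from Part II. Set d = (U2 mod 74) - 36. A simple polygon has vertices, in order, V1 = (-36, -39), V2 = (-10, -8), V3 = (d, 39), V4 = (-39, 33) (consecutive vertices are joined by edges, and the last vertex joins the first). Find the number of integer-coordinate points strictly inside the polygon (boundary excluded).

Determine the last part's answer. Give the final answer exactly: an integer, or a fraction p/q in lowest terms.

Part I: a(2) = -3*(18) - 1*(4) = -58; iterating: a(2)=-58, a(3)=156, a(4)=-410, a(5)=1074, a(6)=-2812, a(7)=7362, a(8)=-19274, a(9)=50460, a(10)=-132106, a(11)=345858, a(12)=-905468, a(13)=2370546, a(14)=-6206170, a(15)=16247964; answer 16247964
Part II: U1 = 16247964; w = -12; -4*(-12)^4 - 9*(-12)^3 - 7*(-12)^2 + 7*(-12)^1 + 3 = (-82944) + (15552) + (-1008) + (-84) + (3) = -68481; answer -68481
Part III: U2 = -68481; d = 7; cross terms: (-36*-8 - -10*-39)=-102, (-10*39 - 7*-8)=-334, (7*33 - -39*39)=1752, (-39*-39 - -36*33)=2709; twice the area = |4025| = 4025; area = 4025/2; boundary points = 1 + 1 + 2 + 3 = 7; strictly interior points = area - boundary/2 + 1 = 2010; answer 2010

2010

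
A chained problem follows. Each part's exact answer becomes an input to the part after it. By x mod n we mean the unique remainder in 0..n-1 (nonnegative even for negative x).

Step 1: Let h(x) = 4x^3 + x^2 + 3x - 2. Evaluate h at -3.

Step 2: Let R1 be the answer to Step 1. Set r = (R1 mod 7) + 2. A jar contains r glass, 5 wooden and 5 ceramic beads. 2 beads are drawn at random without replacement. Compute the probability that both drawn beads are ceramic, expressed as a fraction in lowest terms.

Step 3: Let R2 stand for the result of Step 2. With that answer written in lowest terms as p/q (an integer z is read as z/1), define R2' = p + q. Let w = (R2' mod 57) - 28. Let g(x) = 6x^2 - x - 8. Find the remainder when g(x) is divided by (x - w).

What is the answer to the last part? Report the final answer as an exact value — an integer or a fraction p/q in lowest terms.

Step 1: 4*(-3)^3 + 1*(-3)^2 + 3*(-3)^1 - 2 = (-108) + (9) + (-9) + (-2) = -110; answer -110
Step 2: R1 = -110; r = 4; total draws C(14,2) = 91; favorable C(5,2) = 10; P = 10/91; answer 10/91
Step 3: R2 = 10/91; threaded value p + q = 101; w = 16; remainder = value at the root: 6*(16)^2 - 1*(16)^1 - 8 = (1536) + (-16) + (-8) = 1512; answer 1512

1512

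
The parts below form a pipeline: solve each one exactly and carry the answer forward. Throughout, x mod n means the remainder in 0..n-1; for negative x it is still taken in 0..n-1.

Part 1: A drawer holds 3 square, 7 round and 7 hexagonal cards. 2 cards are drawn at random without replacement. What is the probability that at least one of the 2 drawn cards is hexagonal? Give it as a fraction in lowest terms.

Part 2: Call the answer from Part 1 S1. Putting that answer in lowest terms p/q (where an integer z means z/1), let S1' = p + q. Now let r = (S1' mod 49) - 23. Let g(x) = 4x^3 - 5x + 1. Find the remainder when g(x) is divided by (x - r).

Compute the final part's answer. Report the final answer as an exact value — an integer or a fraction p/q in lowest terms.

Part 1: total draws C(17,2) = 136; complement C(10,2) = 45; favorable 136 - 45 = 91; P = 91/136; answer 91/136
Part 2: S1 = 91/136; threaded value p + q = 227; r = 8; remainder = value at the root: 4*(8)^3 - 5*(8)^1 + 1 = (2048) + (-40) + (1) = 2009; answer 2009

2009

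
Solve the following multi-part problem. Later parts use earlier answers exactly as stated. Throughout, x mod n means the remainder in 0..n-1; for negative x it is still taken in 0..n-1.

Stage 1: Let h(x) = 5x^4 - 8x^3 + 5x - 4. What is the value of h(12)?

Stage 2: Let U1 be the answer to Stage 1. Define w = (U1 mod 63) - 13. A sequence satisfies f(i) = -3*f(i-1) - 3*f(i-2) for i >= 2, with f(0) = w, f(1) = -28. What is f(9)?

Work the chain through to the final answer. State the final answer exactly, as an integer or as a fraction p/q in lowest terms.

5022

Stage 1: 5*(12)^4 - 8*(12)^3 + 5*(12)^1 - 4 = (103680) + (-13824) + (60) + (-4) = 89912; answer 89912
Stage 2: U1 = 89912; w = -2; f(2) = -3*(-28) - 3*(-2) = 90; iterating: f(2)=90, f(3)=-186, f(4)=288, f(5)=-306, f(6)=54, f(7)=756, f(8)=-2430, f(9)=5022; answer 5022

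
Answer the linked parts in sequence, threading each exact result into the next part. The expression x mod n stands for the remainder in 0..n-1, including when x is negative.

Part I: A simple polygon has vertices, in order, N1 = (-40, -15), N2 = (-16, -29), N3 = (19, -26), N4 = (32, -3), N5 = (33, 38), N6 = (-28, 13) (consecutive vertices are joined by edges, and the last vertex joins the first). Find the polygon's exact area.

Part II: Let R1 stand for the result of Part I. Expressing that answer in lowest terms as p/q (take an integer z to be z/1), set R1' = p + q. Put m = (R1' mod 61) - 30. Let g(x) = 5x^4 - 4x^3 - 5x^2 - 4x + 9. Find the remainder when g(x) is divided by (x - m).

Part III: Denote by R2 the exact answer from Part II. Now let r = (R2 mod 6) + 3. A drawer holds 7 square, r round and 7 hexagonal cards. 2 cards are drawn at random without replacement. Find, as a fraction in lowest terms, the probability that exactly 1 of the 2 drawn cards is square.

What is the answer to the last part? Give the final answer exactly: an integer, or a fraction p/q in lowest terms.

77/153

Part I: cross terms: (-40*-29 - -16*-15)=920, (-16*-26 - 19*-29)=967, (19*-3 - 32*-26)=775, (32*38 - 33*-3)=1315, (33*13 - -28*38)=1493, (-28*-15 - -40*13)=940; twice the area = |6410| = 6410; area = 3205; answer 3205
Part II: R1 = 3205; threaded value p + q = 3206; m = 4; remainder = value at the root: 5*(4)^4 - 4*(4)^3 - 5*(4)^2 - 4*(4)^1 + 9 = (1280) + (-256) + (-80) + (-16) + (9) = 937; answer 937
Part III: R2 = 937; r = 4; total draws C(18,2) = 153; favorable C(7,1)*C(11,1) = 77; P = 77/153; answer 77/153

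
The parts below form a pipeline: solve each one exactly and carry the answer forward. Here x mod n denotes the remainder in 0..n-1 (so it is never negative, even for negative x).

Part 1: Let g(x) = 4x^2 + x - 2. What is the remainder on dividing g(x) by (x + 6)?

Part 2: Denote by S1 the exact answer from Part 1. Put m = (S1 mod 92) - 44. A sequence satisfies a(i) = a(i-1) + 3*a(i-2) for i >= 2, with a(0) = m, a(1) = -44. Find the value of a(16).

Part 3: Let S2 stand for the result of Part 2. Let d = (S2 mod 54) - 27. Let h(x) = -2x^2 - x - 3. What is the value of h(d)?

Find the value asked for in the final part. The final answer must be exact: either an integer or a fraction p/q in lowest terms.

-1278

Part 1: remainder = value at the root: 4*(-6)^2 + 1*(-6)^1 - 2 = (144) + (-6) + (-2) = 136; answer 136
Part 2: S1 = 136; m = 0; a(2) = 1*(-44) + 3*(0) = -44; iterating: a(2)=-44, a(3)=-176, a(4)=-308, a(5)=-836, a(6)=-1760, a(7)=-4268, a(8)=-9548, a(9)=-22352, a(10)=-50996, a(11)=-118052, a(12)=-271040, a(13)=-625196, a(14)=-1438316, a(15)=-3313904, a(16)=-7628852; answer -7628852
Part 3: S2 = -7628852; d = 25; -2*(25)^2 - 1*(25)^1 - 3 = (-1250) + (-25) + (-3) = -1278; answer -1278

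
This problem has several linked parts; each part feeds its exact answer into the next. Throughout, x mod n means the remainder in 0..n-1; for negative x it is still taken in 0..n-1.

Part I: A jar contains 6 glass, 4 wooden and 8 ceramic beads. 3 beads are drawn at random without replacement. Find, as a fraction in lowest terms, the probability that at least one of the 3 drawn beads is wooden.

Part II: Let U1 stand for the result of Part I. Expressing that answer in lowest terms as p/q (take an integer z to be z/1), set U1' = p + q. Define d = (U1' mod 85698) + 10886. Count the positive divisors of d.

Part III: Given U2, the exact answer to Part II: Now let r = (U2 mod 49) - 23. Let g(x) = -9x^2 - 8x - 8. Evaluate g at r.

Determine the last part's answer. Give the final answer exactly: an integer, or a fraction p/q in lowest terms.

Part I: total draws C(18,3) = 816; complement C(14,3) = 364; favorable 816 - 364 = 452; P = 113/204; answer 113/204
Part II: U1 = 113/204; threaded value p + q = 317; d = 11203; 11203 = 17 * 659; number of divisors = (1+1) * (1+1) = 4; answer 4
Part III: U2 = 4; r = -19; -9*(-19)^2 - 8*(-19)^1 - 8 = (-3249) + (152) + (-8) = -3105; answer -3105

-3105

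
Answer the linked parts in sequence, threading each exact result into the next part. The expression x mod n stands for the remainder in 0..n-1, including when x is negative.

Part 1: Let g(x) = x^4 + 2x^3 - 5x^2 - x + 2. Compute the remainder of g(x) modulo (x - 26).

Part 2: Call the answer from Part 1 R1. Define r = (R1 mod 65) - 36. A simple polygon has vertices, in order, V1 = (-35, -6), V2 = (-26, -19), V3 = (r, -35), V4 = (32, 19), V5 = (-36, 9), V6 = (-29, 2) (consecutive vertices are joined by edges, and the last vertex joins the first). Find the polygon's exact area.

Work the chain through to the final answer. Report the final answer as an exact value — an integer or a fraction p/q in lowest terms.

Part 1: remainder = value at the root: 1*(26)^4 + 2*(26)^3 - 5*(26)^2 - 1*(26)^1 + 2 = (456976) + (35152) + (-3380) + (-26) + (2) = 488724; answer 488724
Part 2: R1 = 488724; r = 18; cross terms: (-35*-19 - -26*-6)=509, (-26*-35 - 18*-19)=1252, (18*19 - 32*-35)=1462, (32*9 - -36*19)=972, (-36*2 - -29*9)=189, (-29*-6 - -35*2)=244; twice the area = |4628| = 4628; area = 2314; answer 2314

2314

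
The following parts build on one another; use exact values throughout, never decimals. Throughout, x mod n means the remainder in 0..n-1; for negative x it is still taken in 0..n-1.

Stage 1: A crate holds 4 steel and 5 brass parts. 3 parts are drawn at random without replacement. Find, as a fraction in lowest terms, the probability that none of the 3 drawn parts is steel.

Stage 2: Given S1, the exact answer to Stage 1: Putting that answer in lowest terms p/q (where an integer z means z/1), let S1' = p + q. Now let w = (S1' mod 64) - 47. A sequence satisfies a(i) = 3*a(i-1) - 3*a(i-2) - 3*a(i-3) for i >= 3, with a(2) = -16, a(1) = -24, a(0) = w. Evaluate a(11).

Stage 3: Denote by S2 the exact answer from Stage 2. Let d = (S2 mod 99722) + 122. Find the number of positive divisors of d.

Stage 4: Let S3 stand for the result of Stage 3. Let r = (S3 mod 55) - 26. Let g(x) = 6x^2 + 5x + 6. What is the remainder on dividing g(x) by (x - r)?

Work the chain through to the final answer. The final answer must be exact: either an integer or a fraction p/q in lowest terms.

1112

Stage 1: total draws C(9,3) = 84; favorable C(5,3) = 10; P = 5/42; answer 5/42
Stage 2: S1 = 5/42; threaded value p + q = 47; w = 0; a(3) = 3*(-16) - 3*(-24) - 3*(0) = 24; iterating: a(3)=24, a(4)=192, a(5)=552, a(6)=1008, a(7)=792, a(8)=-2304, a(9)=-12312, a(10)=-32400, a(11)=-53352; answer -53352
Stage 3: S2 = -53352; d = 46492; 46492 = 2^2 * 59 * 197; number of divisors = (2+1) * (1+1) * (1+1) = 12; answer 12
Stage 4: S3 = 12; r = -14; remainder = value at the root: 6*(-14)^2 + 5*(-14)^1 + 6 = (1176) + (-70) + (6) = 1112; answer 1112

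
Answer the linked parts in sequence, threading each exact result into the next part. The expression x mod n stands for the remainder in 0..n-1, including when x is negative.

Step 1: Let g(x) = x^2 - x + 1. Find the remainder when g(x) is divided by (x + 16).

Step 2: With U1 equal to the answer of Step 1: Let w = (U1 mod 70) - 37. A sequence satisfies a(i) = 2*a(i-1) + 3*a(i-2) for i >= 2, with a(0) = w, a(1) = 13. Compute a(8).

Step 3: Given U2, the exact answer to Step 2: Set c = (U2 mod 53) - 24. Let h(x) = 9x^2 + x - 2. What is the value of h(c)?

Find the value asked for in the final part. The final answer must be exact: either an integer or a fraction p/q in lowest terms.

718

Step 1: remainder = value at the root: 1*(-16)^2 - 1*(-16)^1 + 1 = (256) + (16) + (1) = 273; answer 273
Step 2: U1 = 273; w = 26; a(2) = 2*(13) + 3*(26) = 104; iterating: a(2)=104, a(3)=247, a(4)=806, a(5)=2353, a(6)=7124, a(7)=21307, a(8)=63986; answer 63986
Step 3: U2 = 63986; c = -9; 9*(-9)^2 + 1*(-9)^1 - 2 = (729) + (-9) + (-2) = 718; answer 718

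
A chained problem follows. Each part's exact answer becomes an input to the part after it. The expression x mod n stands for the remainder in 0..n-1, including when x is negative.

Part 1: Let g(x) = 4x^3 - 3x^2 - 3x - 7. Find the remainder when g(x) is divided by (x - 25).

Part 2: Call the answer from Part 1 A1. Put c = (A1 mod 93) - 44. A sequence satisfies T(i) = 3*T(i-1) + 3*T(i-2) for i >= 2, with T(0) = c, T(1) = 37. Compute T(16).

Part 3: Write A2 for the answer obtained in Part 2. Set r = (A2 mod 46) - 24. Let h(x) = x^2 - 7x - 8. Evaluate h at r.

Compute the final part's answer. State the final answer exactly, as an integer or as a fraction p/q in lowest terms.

Part 1: remainder = value at the root: 4*(25)^3 - 3*(25)^2 - 3*(25)^1 - 7 = (62500) + (-1875) + (-75) + (-7) = 60543; answer 60543
Part 2: A1 = 60543; c = -44; T(2) = 3*(37) + 3*(-44) = -21; iterating: T(2)=-21, T(3)=48, T(4)=81, T(5)=387, T(6)=1404, T(7)=5373, T(8)=20331, T(9)=77112, T(10)=292329, T(11)=1108323, T(12)=4201956, T(13)=15930837, T(14)=60398379, T(15)=228987648, T(16)=868158081; answer 868158081
Part 3: A2 = 868158081; r = 11; 1*(11)^2 - 7*(11)^1 - 8 = (121) + (-77) + (-8) = 36; answer 36

36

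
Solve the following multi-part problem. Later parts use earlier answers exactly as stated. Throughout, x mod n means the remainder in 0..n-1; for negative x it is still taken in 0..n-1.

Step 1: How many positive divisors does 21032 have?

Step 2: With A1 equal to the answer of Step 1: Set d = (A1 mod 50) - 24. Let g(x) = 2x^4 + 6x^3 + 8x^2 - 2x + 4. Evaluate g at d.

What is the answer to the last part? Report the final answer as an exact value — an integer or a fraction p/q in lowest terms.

5652

Step 1: 21032 = 2^3 * 11 * 239; number of divisors = (3+1) * (1+1) * (1+1) = 16; answer 16
Step 2: A1 = 16; d = -8; 2*(-8)^4 + 6*(-8)^3 + 8*(-8)^2 - 2*(-8)^1 + 4 = (8192) + (-3072) + (512) + (16) + (4) = 5652; answer 5652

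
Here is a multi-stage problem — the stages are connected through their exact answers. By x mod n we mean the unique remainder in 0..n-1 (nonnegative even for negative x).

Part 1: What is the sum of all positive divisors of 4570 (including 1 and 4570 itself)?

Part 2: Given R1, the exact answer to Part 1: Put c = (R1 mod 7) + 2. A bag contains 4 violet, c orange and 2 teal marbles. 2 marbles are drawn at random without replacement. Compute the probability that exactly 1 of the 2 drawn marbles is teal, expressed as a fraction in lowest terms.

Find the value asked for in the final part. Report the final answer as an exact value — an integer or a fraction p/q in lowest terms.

11/39

Part 1: 4570 = 2 * 5 * 457; sigma = (1 + 2) * (1 + 5) * (1 + 457) = 3 * 6 * 458 = 8244; answer 8244
Part 2: R1 = 8244; c = 7; total draws C(13,2) = 78; favorable C(2,1)*C(11,1) = 22; P = 11/39; answer 11/39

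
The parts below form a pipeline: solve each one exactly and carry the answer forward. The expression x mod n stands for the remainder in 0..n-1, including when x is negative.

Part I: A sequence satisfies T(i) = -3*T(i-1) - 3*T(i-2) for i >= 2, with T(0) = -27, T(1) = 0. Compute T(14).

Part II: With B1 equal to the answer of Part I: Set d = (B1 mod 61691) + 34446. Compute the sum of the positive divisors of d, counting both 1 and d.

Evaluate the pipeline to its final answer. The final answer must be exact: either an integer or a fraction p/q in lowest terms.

Part I: T(2) = -3*(0) - 3*(-27) = 81; iterating: T(2)=81, T(3)=-243, T(4)=486, T(5)=-729, T(6)=729, T(7)=0, T(8)=-2187, T(9)=6561, T(10)=-13122, T(11)=19683, T(12)=-19683, T(13)=0, T(14)=59049; answer 59049
Part II: B1 = 59049; d = 93495; 93495 = 3 * 5 * 23 * 271; sigma = (1 + 3) * (1 + 5) * (1 + 23) * (1 + 271) = 4 * 6 * 24 * 272 = 156672; answer 156672

156672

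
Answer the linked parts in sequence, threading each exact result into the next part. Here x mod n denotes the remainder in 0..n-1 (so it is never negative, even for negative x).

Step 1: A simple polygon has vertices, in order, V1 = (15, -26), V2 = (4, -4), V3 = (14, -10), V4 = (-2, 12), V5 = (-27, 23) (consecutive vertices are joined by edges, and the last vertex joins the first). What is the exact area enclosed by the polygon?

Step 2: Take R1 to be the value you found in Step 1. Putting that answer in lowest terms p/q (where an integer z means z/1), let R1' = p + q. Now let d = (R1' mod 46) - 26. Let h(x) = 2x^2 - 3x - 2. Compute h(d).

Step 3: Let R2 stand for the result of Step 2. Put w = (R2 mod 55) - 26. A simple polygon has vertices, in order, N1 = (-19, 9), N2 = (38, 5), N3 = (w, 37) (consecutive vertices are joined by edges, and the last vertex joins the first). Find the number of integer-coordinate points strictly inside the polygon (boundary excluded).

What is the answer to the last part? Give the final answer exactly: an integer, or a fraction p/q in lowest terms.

827

Step 1: cross terms: (15*-4 - 4*-26)=44, (4*-10 - 14*-4)=16, (14*12 - -2*-10)=148, (-2*23 - -27*12)=278, (-27*-26 - 15*23)=357; twice the area = |843| = 843; area = 843/2; answer 843/2
Step 2: R1 = 843/2; threaded value p + q = 845; d = -9; 2*(-9)^2 - 3*(-9)^1 - 2 = (162) + (27) + (-2) = 187; answer 187
Step 3: R2 = 187; w = -4; cross terms: (-19*5 - 38*9)=-437, (38*37 - -4*5)=1426, (-4*9 - -19*37)=667; twice the area = |1656| = 1656; area = 828; boundary points = 1 + 2 + 1 = 4; strictly interior points = area - boundary/2 + 1 = 827; answer 827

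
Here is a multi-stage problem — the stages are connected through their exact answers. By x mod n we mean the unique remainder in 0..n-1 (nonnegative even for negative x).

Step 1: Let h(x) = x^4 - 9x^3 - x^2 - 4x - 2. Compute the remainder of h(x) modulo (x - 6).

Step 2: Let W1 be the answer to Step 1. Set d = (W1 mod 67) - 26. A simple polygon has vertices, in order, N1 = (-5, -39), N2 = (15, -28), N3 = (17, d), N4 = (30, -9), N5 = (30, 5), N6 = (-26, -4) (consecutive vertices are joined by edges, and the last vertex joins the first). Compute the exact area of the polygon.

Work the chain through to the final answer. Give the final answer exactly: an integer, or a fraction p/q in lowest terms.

2457/2

Step 1: remainder = value at the root: 1*(6)^4 - 9*(6)^3 - 1*(6)^2 - 4*(6)^1 - 2 = (1296) + (-1944) + (-36) + (-24) + (-2) = -710; answer -710
Step 2: W1 = -710; d = 1; cross terms: (-5*-28 - 15*-39)=725, (15*1 - 17*-28)=491, (17*-9 - 30*1)=-183, (30*5 - 30*-9)=420, (30*-4 - -26*5)=10, (-26*-39 - -5*-4)=994; twice the area = |2457| = 2457; area = 2457/2; answer 2457/2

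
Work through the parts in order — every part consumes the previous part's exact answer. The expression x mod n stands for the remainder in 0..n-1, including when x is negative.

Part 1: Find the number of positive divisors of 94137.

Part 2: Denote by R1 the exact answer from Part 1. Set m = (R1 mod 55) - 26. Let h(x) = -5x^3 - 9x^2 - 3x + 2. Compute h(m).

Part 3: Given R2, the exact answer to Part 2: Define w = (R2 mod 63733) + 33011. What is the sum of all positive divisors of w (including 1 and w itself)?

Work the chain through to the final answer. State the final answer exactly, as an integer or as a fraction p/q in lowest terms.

Part 1: 94137 = 3 * 31379; number of divisors = (1+1) * (1+1) = 4; answer 4
Part 2: R1 = 4; m = -22; -5*(-22)^3 - 9*(-22)^2 - 3*(-22)^1 + 2 = (53240) + (-4356) + (66) + (2) = 48952; answer 48952
Part 3: R2 = 48952; w = 81963; 81963 = 3^2 * 7 * 1301; sigma = (1 + 3 + 9) * (1 + 7) * (1 + 1301) = 13 * 8 * 1302 = 135408; answer 135408

135408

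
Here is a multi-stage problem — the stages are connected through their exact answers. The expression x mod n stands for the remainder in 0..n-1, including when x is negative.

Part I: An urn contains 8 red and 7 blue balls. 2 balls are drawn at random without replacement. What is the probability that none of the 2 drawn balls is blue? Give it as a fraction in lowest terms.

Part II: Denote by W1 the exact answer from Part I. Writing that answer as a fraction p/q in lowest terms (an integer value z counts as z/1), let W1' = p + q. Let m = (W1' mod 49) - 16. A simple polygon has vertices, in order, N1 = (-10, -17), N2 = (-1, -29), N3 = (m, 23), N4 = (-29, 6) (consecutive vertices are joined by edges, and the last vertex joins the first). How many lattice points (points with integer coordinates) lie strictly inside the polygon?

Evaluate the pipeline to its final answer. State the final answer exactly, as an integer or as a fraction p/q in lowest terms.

784

Part I: total draws C(15,2) = 105; favorable C(8,2) = 28; P = 4/15; answer 4/15
Part II: W1 = 4/15; threaded value p + q = 19; m = 3; cross terms: (-10*-29 - -1*-17)=273, (-1*23 - 3*-29)=64, (3*6 - -29*23)=685, (-29*-17 - -10*6)=553; twice the area = |1575| = 1575; area = 1575/2; boundary points = 3 + 4 + 1 + 1 = 9; strictly interior points = area - boundary/2 + 1 = 784; answer 784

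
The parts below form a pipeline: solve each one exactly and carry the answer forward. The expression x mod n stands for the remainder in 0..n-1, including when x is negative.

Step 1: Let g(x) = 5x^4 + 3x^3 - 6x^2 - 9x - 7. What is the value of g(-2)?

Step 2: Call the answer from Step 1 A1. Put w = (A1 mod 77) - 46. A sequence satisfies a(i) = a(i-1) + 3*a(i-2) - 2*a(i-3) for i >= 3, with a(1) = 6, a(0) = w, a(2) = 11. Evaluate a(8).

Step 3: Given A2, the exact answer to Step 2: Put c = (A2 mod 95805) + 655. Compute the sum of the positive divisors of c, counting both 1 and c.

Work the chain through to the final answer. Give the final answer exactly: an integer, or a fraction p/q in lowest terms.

Step 1: 5*(-2)^4 + 3*(-2)^3 - 6*(-2)^2 - 9*(-2)^1 - 7 = (80) + (-24) + (-24) + (18) + (-7) = 43; answer 43
Step 2: A1 = 43; w = -3; a(3) = 1*(11) + 3*(6) - 2*(-3) = 35; iterating: a(3)=35, a(4)=56, a(5)=139, a(6)=237, a(7)=542, a(8)=975; answer 975
Step 3: A2 = 975; c = 1630; 1630 = 2 * 5 * 163; sigma = (1 + 2) * (1 + 5) * (1 + 163) = 3 * 6 * 164 = 2952; answer 2952

2952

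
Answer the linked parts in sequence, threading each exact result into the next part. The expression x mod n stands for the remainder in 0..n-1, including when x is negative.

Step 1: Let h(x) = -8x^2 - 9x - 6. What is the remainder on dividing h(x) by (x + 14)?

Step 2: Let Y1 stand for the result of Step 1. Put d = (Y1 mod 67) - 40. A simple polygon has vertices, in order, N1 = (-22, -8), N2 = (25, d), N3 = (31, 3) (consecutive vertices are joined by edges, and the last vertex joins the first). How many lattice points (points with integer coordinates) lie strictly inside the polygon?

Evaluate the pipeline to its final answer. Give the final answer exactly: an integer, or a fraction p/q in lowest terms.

417

Step 1: remainder = value at the root: -8*(-14)^2 - 9*(-14)^1 - 6 = (-1568) + (126) + (-6) = -1448; answer -1448
Step 2: Y1 = -1448; d = -14; cross terms: (-22*-14 - 25*-8)=508, (25*3 - 31*-14)=509, (31*-8 - -22*3)=-182; twice the area = |835| = 835; area = 835/2; boundary points = 1 + 1 + 1 = 3; strictly interior points = area - boundary/2 + 1 = 417; answer 417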